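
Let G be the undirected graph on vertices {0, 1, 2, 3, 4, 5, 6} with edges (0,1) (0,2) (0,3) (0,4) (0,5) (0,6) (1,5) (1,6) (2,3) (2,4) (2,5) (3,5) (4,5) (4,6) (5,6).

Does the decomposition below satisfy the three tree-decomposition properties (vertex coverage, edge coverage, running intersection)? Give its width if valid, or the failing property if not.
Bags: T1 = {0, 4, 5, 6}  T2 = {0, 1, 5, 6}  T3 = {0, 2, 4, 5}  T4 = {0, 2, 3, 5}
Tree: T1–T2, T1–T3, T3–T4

Checking the three conditions: (i) the bags cover all of {0, 1, 2, 3, 4, 5, 6}; (ii) for each edge, some bag contains both endpoints; (iii) the bags containing any fixed vertex form a subtree. All hold, so the decomposition is valid with width 4 − 1 = 3.

Yes; width 3.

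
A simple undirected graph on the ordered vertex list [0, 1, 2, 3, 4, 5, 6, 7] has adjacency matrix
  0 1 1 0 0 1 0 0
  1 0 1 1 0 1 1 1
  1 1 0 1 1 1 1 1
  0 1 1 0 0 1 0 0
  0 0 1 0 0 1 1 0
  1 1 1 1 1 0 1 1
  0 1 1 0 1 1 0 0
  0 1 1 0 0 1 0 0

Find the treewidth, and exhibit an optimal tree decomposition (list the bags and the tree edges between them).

Treewidth 3.
One such decomposition:
Bags: B1 = {0, 1, 2, 5}  B2 = {1, 2, 5, 6}  B3 = {2, 4, 5, 6}  B4 = {1, 2, 3, 5}  B5 = {1, 2, 5, 7}
Tree: B1–B2, B2–B3, B1–B4, B2–B5

The largest bag has 4 vertices, giving width 3; this decomposition certifies tw(G) ≤ 3. On the other hand G contains the 4-clique {0, 1, 2, 5}. A clique must lie in a single bag of any decomposition, so no decomposition can have width below 3. The upper and lower bounds meet at 3, so that is the treewidth.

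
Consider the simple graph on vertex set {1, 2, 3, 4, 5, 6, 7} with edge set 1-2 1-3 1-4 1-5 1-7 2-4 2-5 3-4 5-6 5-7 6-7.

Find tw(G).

2

A width-2 tree decomposition is:
Bags: B1 = {1, 5, 7}  B2 = {1, 2, 5}  B3 = {1, 2, 4}  B4 = {1, 3, 4}  B5 = {5, 6, 7}
Tree: B1–B2, B2–B3, B3–B4, B1–B5
Each bag holds 3 vertices, so the decomposition has width 2, which upper-bounds the treewidth. On the other hand G contains the 3-clique {1, 2, 4}. A clique must lie in a single bag of any decomposition, so no decomposition can have width below 2. Combining the bounds, tw(G) = 2.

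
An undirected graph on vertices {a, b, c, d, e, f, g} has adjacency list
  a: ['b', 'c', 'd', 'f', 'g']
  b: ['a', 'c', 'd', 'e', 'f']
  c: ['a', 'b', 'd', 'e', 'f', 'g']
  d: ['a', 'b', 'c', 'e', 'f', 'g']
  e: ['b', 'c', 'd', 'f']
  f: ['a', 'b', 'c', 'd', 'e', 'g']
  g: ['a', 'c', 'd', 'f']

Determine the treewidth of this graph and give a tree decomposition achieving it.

Treewidth 4.
One such decomposition:
Bags: B1 = {a, b, c, d, f}  B2 = {b, c, d, e, f}  B3 = {a, c, d, f, g}
Tree: B1–B2, B1–B3

Each bag holds 5 vertices, so the decomposition has width 4, which upper-bounds the treewidth. For the lower bound, the 5 vertices {b, c, d, e, f} are pairwise adjacent, and any tree decomposition puts a clique entirely inside one bag — forcing width ≥ 4. The upper and lower bounds meet at 4, so that is the treewidth.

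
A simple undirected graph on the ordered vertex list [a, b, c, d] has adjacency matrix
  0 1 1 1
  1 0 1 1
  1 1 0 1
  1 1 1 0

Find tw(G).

A width-3 tree decomposition is:
Bags: B1 = {a, b, c, d}
Tree: (single bag)
With just one bag of size 4, the width is 4 − 1 = 3, so tw(G) ≤ 3. For the lower bound, the 4 vertices {a, b, c, d} are pairwise adjacent, and any tree decomposition puts a clique entirely inside one bag — forcing width ≥ 3. Hence tw(G) = 3 exactly.

3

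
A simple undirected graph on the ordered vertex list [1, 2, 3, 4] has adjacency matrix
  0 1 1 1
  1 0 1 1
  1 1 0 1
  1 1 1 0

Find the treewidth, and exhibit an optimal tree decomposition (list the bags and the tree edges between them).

A single bag containing all 4 vertices is trivially a valid decomposition of width 3. On the other hand G contains the 4-clique {1, 2, 3, 4}. A clique must lie in a single bag of any decomposition, so no decomposition can have width below 3. Hence tw(G) = 3 exactly.

Treewidth 3.
One optimal decomposition is:
Bags: B1 = {1, 2, 3, 4}
Tree: (single bag)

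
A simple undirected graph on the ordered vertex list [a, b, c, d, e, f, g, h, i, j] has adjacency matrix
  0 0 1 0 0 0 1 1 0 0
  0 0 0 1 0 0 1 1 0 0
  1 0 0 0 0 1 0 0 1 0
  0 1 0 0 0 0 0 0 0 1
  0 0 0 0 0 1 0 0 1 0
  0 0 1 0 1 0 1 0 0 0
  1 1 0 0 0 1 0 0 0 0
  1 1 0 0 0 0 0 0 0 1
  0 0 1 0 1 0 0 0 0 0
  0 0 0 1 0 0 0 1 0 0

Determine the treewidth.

2

A width-2 tree decomposition is:
Bags: B1 = {b, d, j}  B2 = {b, h, j}  B3 = {b, g, h}  B4 = {a, g, h}  B5 = {a, f, g}  B6 = {a, c, f}  B7 = {c, e, f}  B8 = {c, e, i}
Tree: B1–B2, B2–B3, B3–B4, B4–B5, B5–B6, B6–B7, B7–B8
Each bag holds 3 vertices, so the decomposition has width 2, which upper-bounds the treewidth. The edges d–j–h–b–d form a cycle, so G is not a tree and its treewidth is at least 2. The upper and lower bounds meet at 2, so that is the treewidth.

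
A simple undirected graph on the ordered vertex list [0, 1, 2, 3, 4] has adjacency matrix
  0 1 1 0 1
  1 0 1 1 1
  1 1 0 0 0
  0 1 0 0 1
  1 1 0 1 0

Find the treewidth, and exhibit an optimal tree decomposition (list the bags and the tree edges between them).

Each bag holds 3 vertices, so the decomposition has width 2, which upper-bounds the treewidth. Conversely, {0, 1, 2} is a clique of size 3, and the vertices of any clique must share a bag in every tree decomposition; so some bag has ≥ 3 vertices and tw(G) ≥ 2. Combining the bounds, tw(G) = 2.

Treewidth 2.
One such decomposition:
Bags: B1 = {0, 1, 2}  B2 = {0, 1, 4}  B3 = {1, 3, 4}
Tree: B1–B2, B2–B3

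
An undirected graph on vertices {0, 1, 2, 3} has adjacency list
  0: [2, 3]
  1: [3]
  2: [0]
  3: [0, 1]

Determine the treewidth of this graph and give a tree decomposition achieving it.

The largest bag has 2 vertices, giving width 1; this decomposition certifies tw(G) ≤ 1. Since G has at least one edge (e.g. 0–3), it is not an edgeless graph, so tw(G) ≥ 1. Hence tw(G) = 1 exactly.

Treewidth 1.
One such decomposition:
Bags: B1 = {0, 3}  B2 = {1, 3}  B3 = {0, 2}
Tree: B1–B2, B1–B3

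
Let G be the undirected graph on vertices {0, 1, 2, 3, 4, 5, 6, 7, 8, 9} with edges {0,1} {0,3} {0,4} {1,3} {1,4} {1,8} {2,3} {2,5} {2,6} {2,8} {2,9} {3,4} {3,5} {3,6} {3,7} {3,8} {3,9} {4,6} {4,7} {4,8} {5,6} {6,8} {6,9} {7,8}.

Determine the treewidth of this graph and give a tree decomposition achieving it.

Treewidth 3.
One such decomposition:
Bags: B1 = {2, 3, 6, 8}  B2 = {3, 4, 6, 8}  B3 = {1, 3, 4, 8}  B4 = {0, 1, 3, 4}  B5 = {3, 4, 7, 8}  B6 = {2, 3, 5, 6}  B7 = {2, 3, 6, 9}
Tree: B1–B2, B2–B3, B3–B4, B2–B5, B1–B6, B1–B7

The largest bag has 4 vertices, giving width 3; this decomposition certifies tw(G) ≤ 3. Conversely, {2, 3, 6, 9} is a clique of size 4, and the vertices of any clique must share a bag in every tree decomposition; so some bag has ≥ 4 vertices and tw(G) ≥ 3. Therefore the treewidth is 3.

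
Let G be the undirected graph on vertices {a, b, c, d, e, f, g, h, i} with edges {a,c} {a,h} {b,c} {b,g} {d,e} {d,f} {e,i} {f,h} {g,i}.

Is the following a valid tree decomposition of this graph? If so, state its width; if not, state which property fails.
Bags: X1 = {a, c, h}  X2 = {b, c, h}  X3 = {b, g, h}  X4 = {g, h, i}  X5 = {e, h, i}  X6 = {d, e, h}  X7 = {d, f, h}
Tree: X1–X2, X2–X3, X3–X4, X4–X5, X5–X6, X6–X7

Every vertex of G appears in some bag (union = {a, b, c, d, e, f, g, h, i}); every edge is covered by a bag; and for each vertex v the set of bags containing v is connected in the bag tree. The decomposition is therefore valid. The largest bag has 3 vertices, so the width is 2.

Yes; width 2.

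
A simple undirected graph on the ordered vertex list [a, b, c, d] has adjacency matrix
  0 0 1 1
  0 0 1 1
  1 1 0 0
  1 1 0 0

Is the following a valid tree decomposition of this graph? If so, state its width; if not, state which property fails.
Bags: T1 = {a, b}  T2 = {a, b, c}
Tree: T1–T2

A tree decomposition must satisfy three properties: every vertex lies in some bag; for every edge, both endpoints lie together in some bag; and for every vertex, the bags containing it form a connected subtree. Here vertex d appears in no bag, so the decomposition is invalid.

No — vertex d appears in no bag.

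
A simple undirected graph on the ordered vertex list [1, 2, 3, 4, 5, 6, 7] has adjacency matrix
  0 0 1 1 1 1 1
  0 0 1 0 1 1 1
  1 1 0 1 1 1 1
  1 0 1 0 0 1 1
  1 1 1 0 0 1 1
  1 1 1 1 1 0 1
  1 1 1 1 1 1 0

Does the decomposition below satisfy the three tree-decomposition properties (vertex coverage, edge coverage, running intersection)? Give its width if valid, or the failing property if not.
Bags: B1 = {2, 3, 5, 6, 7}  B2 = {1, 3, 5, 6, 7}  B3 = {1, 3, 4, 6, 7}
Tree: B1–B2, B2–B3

Yes; width 4.

Checking the three conditions: (i) the bags cover all of {1, 2, 3, 4, 5, 6, 7}; (ii) for each edge, some bag contains both endpoints; (iii) the bags containing any fixed vertex form a subtree. All hold, so the decomposition is valid with width 5 − 1 = 4.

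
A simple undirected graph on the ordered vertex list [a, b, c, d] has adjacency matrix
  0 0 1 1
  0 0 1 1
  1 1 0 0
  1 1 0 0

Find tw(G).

2

A width-2 tree decomposition is:
Bags: B1 = {a, b, c}  B2 = {a, b, d}
Tree: B1–B2
The largest bag has 3 vertices, giving width 2; this decomposition certifies tw(G) ≤ 2. The edges a–c–b–d–a form a cycle, so G is not a tree and its treewidth is at least 2. The upper and lower bounds meet at 2, so that is the treewidth.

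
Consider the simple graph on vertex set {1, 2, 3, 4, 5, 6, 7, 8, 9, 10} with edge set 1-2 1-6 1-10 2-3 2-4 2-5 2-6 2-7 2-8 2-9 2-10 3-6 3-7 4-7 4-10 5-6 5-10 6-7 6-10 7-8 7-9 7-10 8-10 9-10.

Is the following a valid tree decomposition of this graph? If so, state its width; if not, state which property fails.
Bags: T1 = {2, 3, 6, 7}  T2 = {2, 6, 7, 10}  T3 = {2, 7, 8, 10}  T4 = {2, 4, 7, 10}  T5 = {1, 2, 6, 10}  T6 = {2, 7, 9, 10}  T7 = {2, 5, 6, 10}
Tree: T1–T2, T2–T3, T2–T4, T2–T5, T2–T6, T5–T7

Yes; width 3.

Every vertex of G appears in some bag (union = {1, 2, 3, 4, 5, 6, 7, 8, 9, 10}); every edge is covered by a bag; and for each vertex v the set of bags containing v is connected in the bag tree. The decomposition is therefore valid. The largest bag has 4 vertices, so the width is 3.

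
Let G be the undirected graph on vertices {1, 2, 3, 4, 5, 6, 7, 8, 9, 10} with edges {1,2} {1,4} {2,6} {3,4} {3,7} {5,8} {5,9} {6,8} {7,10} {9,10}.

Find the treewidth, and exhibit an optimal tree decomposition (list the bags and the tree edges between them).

Each bag holds 3 vertices, so the decomposition has width 2, which upper-bounds the treewidth. The edges 2–1–4–3–7–10–9–5–8–6–2 form a cycle, so G is not a tree and its treewidth is at least 2. Therefore the treewidth is 2.

Treewidth 2.
One optimal decomposition is:
Bags: B1 = {1, 2, 4}  B2 = {2, 3, 4}  B3 = {2, 3, 7}  B4 = {2, 7, 10}  B5 = {2, 9, 10}  B6 = {2, 5, 9}  B7 = {2, 5, 8}  B8 = {2, 6, 8}
Tree: B1–B2, B2–B3, B3–B4, B4–B5, B5–B6, B6–B7, B7–B8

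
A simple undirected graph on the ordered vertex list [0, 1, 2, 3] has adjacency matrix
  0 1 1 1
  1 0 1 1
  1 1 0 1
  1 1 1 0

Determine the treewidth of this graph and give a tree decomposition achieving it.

A single bag containing all 4 vertices is trivially a valid decomposition of width 3. On the other hand G contains the 4-clique {0, 1, 2, 3}. A clique must lie in a single bag of any decomposition, so no decomposition can have width below 3. Hence tw(G) = 3 exactly.

Treewidth 3.
Bags: B1 = {0, 1, 2, 3}
Tree: (single bag)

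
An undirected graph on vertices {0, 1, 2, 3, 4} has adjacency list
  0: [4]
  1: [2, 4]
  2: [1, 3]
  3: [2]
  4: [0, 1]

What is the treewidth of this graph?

A width-1 tree decomposition is:
Bags: B1 = {0, 4}  B2 = {1, 4}  B3 = {1, 2}  B4 = {2, 3}
Tree: B1–B2, B2–B3, B3–B4
Each bag holds 2 vertices, so the decomposition has width 1, which upper-bounds the treewidth. Any graph with an edge has treewidth ≥ 1, and G has the edge 0–4. Hence tw(G) = 1 exactly.

1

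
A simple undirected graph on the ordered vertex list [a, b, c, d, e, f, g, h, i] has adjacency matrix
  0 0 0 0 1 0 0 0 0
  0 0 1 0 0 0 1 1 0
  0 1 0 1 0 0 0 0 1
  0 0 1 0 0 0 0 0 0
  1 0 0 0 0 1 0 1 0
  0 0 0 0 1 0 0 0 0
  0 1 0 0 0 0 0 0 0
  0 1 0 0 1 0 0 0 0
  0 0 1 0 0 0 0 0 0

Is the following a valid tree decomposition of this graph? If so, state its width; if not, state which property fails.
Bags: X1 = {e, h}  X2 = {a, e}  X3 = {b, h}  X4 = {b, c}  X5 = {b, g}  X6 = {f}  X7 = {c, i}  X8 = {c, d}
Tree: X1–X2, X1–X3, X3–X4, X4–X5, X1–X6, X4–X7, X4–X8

No — edge (e,f) lies in no bag.

A tree decomposition must satisfy three properties: every vertex lies in some bag; for every edge, both endpoints lie together in some bag; and for every vertex, the bags containing it form a connected subtree. Here edge (e,f) lies in no bag, so the decomposition is invalid.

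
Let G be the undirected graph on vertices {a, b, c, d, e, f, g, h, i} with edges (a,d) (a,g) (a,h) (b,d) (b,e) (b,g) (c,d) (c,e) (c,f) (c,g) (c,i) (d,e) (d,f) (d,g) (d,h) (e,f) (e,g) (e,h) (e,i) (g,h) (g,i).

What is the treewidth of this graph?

A width-3 tree decomposition is:
Bags: B1 = {b, d, e, g}  B2 = {d, e, g, h}  B3 = {c, d, e, g}  B4 = {a, d, g, h}  B5 = {c, e, g, i}  B6 = {c, d, e, f}
Tree: B1–B2, B2–B3, B2–B4, B3–B5, B3–B6
Each bag holds 4 vertices, so the decomposition has width 3, which upper-bounds the treewidth. On the other hand G contains the 4-clique {d, e, g, h}. A clique must lie in a single bag of any decomposition, so no decomposition can have width below 3. The upper and lower bounds meet at 3, so that is the treewidth.

3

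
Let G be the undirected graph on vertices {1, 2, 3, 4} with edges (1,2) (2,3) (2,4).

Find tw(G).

1

A width-1 tree decomposition is:
Bags: B1 = {2, 4}  B2 = {2, 3}  B3 = {1, 2}
Tree: B1–B2, B2–B3
The largest bag has 2 vertices, giving width 1; this decomposition certifies tw(G) ≤ 1. Since G has at least one edge (e.g. 4–2), it is not an edgeless graph, so tw(G) ≥ 1. The upper and lower bounds meet at 1, so that is the treewidth.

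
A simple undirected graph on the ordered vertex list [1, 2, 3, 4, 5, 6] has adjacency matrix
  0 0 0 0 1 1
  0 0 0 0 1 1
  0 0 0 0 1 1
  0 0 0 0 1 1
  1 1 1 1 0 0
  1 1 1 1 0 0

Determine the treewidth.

2

A width-2 tree decomposition is:
Bags: B1 = {4, 5, 6}  B2 = {2, 5, 6}  B3 = {3, 5, 6}  B4 = {1, 5, 6}
Tree: B1–B2, B2–B3, B3–B4
Every bag has size at most 3, so the width is 3 − 1 = 2 and tw(G) ≤ 2. For the lower bound, G contains the cycle 4–5–2–6–4, so G is not a forest; only forests have treewidth ≤ 1, hence tw(G) ≥ 2. Therefore the treewidth is 2.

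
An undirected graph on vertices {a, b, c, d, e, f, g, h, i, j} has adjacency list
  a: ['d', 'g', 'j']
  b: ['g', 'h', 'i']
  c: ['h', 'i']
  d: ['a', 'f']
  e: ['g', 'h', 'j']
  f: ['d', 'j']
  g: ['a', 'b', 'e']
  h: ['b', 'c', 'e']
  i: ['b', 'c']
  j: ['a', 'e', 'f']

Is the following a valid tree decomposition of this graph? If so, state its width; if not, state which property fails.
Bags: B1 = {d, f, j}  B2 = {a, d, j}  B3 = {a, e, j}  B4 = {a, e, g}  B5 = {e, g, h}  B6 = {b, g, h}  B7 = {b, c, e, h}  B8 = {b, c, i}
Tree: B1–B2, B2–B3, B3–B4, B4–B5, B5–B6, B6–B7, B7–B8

A tree decomposition must satisfy three properties: every vertex lies in some bag; for every edge, both endpoints lie together in some bag; and for every vertex, the bags containing it form a connected subtree. Here bags containing vertex e are not connected in the tree, so the decomposition is invalid.

No — bags containing vertex e are not connected in the tree.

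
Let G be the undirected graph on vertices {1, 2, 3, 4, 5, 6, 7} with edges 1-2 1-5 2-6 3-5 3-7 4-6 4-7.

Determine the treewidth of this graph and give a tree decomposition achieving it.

Every bag has size at most 3, so the width is 3 − 1 = 2 and tw(G) ≤ 2. The edges 5–1–2–6–4–7–3–5 form a cycle, so G is not a tree and its treewidth is at least 2. The upper and lower bounds meet at 2, so that is the treewidth.

Treewidth 2.
One optimal decomposition is:
Bags: B1 = {1, 2, 5}  B2 = {2, 5, 6}  B3 = {4, 5, 6}  B4 = {4, 5, 7}  B5 = {3, 5, 7}
Tree: B1–B2, B2–B3, B3–B4, B4–B5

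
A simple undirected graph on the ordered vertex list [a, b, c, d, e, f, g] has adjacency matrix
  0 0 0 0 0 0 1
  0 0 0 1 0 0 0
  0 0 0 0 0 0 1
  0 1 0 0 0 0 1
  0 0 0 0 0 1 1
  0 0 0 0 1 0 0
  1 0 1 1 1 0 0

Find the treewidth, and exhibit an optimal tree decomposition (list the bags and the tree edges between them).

Treewidth 1.
One such decomposition:
Bags: B1 = {e, g}  B2 = {e, f}  B3 = {d, g}  B4 = {c, g}  B5 = {b, d}  B6 = {a, g}
Tree: B1–B2, B1–B3, B3–B4, B3–B5, B4–B6

Every bag has size at most 2, so the width is 2 − 1 = 1 and tw(G) ≤ 1. Any graph with an edge has treewidth ≥ 1, and G has the edge e–g. Hence tw(G) = 1 exactly.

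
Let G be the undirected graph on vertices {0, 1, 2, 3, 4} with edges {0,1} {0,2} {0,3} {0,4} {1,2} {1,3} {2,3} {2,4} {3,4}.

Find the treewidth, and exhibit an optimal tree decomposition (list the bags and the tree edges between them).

Treewidth 3.
One optimal decomposition is:
Bags: B1 = {0, 1, 2, 3}  B2 = {0, 2, 3, 4}
Tree: B1–B2

Each bag holds 4 vertices, so the decomposition has width 3, which upper-bounds the treewidth. On the other hand G contains the 4-clique {0, 1, 2, 3}. A clique must lie in a single bag of any decomposition, so no decomposition can have width below 3. The upper and lower bounds meet at 3, so that is the treewidth.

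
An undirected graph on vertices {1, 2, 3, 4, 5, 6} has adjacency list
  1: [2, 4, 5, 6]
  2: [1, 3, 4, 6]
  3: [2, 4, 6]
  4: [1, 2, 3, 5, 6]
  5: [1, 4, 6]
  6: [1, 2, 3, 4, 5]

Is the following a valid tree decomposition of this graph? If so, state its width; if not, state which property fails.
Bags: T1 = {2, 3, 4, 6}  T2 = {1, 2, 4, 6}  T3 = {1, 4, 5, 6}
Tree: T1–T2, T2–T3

Checking the three conditions: (i) the bags cover all of {1, 2, 3, 4, 5, 6}; (ii) for each edge, some bag contains both endpoints; (iii) the bags containing any fixed vertex form a subtree. All hold, so the decomposition is valid with width 4 − 1 = 3.

Yes; width 3.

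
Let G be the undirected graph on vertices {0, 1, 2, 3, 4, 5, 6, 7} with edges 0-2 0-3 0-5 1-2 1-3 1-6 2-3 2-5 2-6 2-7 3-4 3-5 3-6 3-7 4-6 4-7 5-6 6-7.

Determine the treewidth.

A width-3 tree decomposition is:
Bags: B1 = {1, 2, 3, 6}  B2 = {2, 3, 6, 7}  B3 = {2, 3, 5, 6}  B4 = {3, 4, 6, 7}  B5 = {0, 2, 3, 5}
Tree: B1–B2, B1–B3, B2–B4, B3–B5
Every bag has size at most 4, so the width is 4 − 1 = 3 and tw(G) ≤ 3. On the other hand G contains the 4-clique {0, 2, 3, 5}. A clique must lie in a single bag of any decomposition, so no decomposition can have width below 3. The upper and lower bounds meet at 3, so that is the treewidth.

3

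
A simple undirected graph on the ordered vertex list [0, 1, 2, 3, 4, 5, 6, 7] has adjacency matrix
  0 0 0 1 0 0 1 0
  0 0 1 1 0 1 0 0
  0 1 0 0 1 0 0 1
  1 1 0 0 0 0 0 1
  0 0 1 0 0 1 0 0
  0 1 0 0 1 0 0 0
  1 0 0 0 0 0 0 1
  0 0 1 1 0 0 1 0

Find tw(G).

A width-2 tree decomposition is:
Bags: B1 = {0, 3, 6}  B2 = {3, 6, 7}  B3 = {1, 3, 7}  B4 = {1, 2, 7}  B5 = {1, 2, 5}  B6 = {2, 4, 5}
Tree: B1–B2, B2–B3, B3–B4, B4–B5, B5–B6
Each bag holds 3 vertices, so the decomposition has width 2, which upper-bounds the treewidth. For the lower bound, G contains the cycle 0–6–7–3–0, so G is not a forest; only forests have treewidth ≤ 1, hence tw(G) ≥ 2. Therefore the treewidth is 2.

2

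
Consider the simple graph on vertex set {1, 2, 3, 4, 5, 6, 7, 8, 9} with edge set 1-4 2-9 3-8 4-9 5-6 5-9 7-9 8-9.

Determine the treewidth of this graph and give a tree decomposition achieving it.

Treewidth 1.
One optimal decomposition is:
Bags: B1 = {1, 4}  B2 = {4, 9}  B3 = {7, 9}  B4 = {8, 9}  B5 = {3, 8}  B6 = {5, 9}  B7 = {2, 9}  B8 = {5, 6}
Tree: B1–B2, B2–B3, B3–B4, B4–B5, B2–B6, B2–B7, B6–B8

Every bag has size at most 2, so the width is 2 − 1 = 1 and tw(G) ≤ 1. Any graph with an edge has treewidth ≥ 1, and G has the edge 1–4. The upper and lower bounds meet at 1, so that is the treewidth.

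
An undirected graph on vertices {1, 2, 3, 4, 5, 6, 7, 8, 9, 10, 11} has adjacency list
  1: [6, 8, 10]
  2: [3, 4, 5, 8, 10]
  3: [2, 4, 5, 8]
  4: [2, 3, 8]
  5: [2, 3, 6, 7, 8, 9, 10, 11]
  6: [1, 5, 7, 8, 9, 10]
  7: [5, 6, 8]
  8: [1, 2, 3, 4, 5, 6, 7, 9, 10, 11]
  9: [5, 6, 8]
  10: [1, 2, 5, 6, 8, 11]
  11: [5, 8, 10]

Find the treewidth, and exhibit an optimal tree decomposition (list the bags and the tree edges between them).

Every bag has size at most 4, so the width is 4 − 1 = 3 and tw(G) ≤ 3. Conversely, {1, 6, 8, 10} is a clique of size 4, and the vertices of any clique must share a bag in every tree decomposition; so some bag has ≥ 4 vertices and tw(G) ≥ 3. The upper and lower bounds meet at 3, so that is the treewidth.

Treewidth 3.
Bags: B1 = {5, 8, 10, 11}  B2 = {5, 6, 8, 10}  B3 = {2, 5, 8, 10}  B4 = {5, 6, 7, 8}  B5 = {1, 6, 8, 10}  B6 = {5, 6, 8, 9}  B7 = {2, 3, 5, 8}  B8 = {2, 3, 4, 8}
Tree: B1–B2, B1–B3, B2–B4, B2–B5, B2–B6, B3–B7, B7–B8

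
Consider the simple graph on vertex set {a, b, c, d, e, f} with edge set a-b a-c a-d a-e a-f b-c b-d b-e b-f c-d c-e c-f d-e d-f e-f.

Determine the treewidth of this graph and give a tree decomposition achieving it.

A single bag containing all 6 vertices is trivially a valid decomposition of width 5. For the lower bound, the 6 vertices {a, b, c, d, e, f} are pairwise adjacent, and any tree decomposition puts a clique entirely inside one bag — forcing width ≥ 5. Combining the bounds, tw(G) = 5.

Treewidth 5.
One optimal decomposition is:
Bags: B1 = {a, b, c, d, e, f}
Tree: (single bag)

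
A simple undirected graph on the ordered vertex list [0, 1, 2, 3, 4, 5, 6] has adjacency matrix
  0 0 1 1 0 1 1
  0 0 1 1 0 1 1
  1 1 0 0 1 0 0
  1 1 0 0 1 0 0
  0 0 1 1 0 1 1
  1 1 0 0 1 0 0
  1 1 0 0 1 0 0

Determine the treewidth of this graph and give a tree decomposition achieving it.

Treewidth 3.
One optimal decomposition is:
Bags: B1 = {0, 1, 3, 4}  B2 = {0, 1, 4, 5}  B3 = {0, 1, 2, 4}  B4 = {0, 1, 4, 6}
Tree: B1–B2, B2–B3, B3–B4

The largest bag has 4 vertices, giving width 3; this decomposition certifies tw(G) ≤ 3. For the lower bound: the 4 vertex sets {0,3}, {1,5}, {4}, {2} are disjoint, each induces a connected subgraph, and every pair is joined by at least one edge of G. Contracting each set to a single vertex therefore yields K_{4} as a minor, and since treewidth is minor-monotone, tw(G) ≥ tw(K_{4}) = 3. Combining the bounds, tw(G) = 3.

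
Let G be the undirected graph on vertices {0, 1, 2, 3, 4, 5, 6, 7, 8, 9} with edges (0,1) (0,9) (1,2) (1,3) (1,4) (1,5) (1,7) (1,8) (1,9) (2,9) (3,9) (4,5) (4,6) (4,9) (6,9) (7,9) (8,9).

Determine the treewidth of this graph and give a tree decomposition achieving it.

The largest bag has 3 vertices, giving width 2; this decomposition certifies tw(G) ≤ 2. For the lower bound, the 3 vertices {0, 1, 9} are pairwise adjacent, and any tree decomposition puts a clique entirely inside one bag — forcing width ≥ 2. The upper and lower bounds meet at 2, so that is the treewidth.

Treewidth 2.
One such decomposition:
Bags: B1 = {1, 2, 9}  B2 = {1, 7, 9}  B3 = {0, 1, 9}  B4 = {1, 4, 9}  B5 = {4, 6, 9}  B6 = {1, 8, 9}  B7 = {1, 3, 9}  B8 = {1, 4, 5}
Tree: B1–B2, B1–B3, B1–B4, B4–B5, B2–B6, B1–B7, B4–B8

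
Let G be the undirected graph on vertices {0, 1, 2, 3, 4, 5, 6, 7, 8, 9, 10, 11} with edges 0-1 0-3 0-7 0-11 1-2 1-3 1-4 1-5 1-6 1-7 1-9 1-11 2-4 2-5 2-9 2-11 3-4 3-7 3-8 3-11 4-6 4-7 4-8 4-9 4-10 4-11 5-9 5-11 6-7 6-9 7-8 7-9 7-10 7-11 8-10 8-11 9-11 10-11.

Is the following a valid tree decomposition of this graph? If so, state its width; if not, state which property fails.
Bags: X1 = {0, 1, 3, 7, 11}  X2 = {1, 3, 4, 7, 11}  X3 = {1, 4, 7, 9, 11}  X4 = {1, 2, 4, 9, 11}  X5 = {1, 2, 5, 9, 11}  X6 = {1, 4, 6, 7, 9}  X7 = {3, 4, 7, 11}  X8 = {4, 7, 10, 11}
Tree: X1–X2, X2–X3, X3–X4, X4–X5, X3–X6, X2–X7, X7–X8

A tree decomposition must satisfy three properties: every vertex lies in some bag; for every edge, both endpoints lie together in some bag; and for every vertex, the bags containing it form a connected subtree. Here vertex 8 appears in no bag, so the decomposition is invalid.

No — vertex 8 appears in no bag.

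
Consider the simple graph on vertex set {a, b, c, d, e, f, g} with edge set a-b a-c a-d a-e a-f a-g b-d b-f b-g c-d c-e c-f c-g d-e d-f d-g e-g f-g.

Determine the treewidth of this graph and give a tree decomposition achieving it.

Treewidth 4.
Bags: B1 = {a, c, d, f, g}  B2 = {a, b, d, f, g}  B3 = {a, c, d, e, g}
Tree: B1–B2, B1–B3

Every bag has size at most 5, so the width is 5 − 1 = 4 and tw(G) ≤ 4. On the other hand G contains the 5-clique {a, c, d, e, g}. A clique must lie in a single bag of any decomposition, so no decomposition can have width below 4. Hence tw(G) = 4 exactly.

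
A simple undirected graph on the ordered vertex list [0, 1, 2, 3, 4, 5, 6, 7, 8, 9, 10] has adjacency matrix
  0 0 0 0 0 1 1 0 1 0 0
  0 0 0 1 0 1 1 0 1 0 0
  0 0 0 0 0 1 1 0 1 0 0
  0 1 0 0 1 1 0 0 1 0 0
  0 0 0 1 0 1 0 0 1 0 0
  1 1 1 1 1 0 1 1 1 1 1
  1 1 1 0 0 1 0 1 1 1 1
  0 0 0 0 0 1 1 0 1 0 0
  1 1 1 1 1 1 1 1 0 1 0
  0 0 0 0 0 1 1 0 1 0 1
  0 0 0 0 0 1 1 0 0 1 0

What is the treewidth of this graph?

3

A width-3 tree decomposition is:
Bags: B1 = {5, 6, 8, 9}  B2 = {0, 5, 6, 8}  B3 = {2, 5, 6, 8}  B4 = {1, 5, 6, 8}  B5 = {1, 3, 5, 8}  B6 = {5, 6, 7, 8}  B7 = {5, 6, 9, 10}  B8 = {3, 4, 5, 8}
Tree: B1–B2, B1–B3, B1–B4, B4–B5, B1–B6, B1–B7, B5–B8
Each bag holds 4 vertices, so the decomposition has width 3, which upper-bounds the treewidth. Conversely, {1, 3, 5, 8} is a clique of size 4, and the vertices of any clique must share a bag in every tree decomposition; so some bag has ≥ 4 vertices and tw(G) ≥ 3. The upper and lower bounds meet at 3, so that is the treewidth.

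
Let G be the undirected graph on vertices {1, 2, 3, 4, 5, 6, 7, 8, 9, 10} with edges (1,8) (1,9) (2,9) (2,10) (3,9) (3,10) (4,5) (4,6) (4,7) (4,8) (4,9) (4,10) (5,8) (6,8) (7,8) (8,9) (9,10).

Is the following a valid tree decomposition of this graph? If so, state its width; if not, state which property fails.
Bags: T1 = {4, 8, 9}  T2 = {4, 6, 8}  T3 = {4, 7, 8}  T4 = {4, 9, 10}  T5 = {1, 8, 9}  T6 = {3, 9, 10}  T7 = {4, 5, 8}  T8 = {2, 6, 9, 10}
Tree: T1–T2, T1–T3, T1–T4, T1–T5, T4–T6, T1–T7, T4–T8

No — bags containing vertex 6 are not connected in the tree.

A tree decomposition must satisfy three properties: every vertex lies in some bag; for every edge, both endpoints lie together in some bag; and for every vertex, the bags containing it form a connected subtree. Here bags containing vertex 6 are not connected in the tree, so the decomposition is invalid.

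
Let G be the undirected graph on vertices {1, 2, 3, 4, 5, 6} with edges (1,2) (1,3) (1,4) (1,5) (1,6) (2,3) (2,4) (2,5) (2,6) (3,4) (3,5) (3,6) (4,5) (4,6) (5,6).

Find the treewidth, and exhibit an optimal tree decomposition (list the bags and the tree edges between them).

A single bag containing all 6 vertices is trivially a valid decomposition of width 5. For the lower bound, the 6 vertices {1, 2, 3, 4, 5, 6} are pairwise adjacent, and any tree decomposition puts a clique entirely inside one bag — forcing width ≥ 5. Hence tw(G) = 5 exactly.

Treewidth 5.
One such decomposition:
Bags: B1 = {1, 2, 3, 4, 5, 6}
Tree: (single bag)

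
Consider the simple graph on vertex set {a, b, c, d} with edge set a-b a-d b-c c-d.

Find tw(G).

A width-2 tree decomposition is:
Bags: B1 = {a, b, d}  B2 = {b, c, d}
Tree: B1–B2
Every bag has size at most 3, so the width is 3 − 1 = 2 and tw(G) ≤ 2. Since d–a–b–c–d is a cycle in G, G is not acyclic. Forests are exactly the graphs of treewidth ≤ 1, so tw(G) ≥ 2. Combining the bounds, tw(G) = 2.

2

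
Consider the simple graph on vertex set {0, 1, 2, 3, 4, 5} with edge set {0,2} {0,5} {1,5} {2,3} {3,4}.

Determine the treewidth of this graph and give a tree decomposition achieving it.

The largest bag has 2 vertices, giving width 1; this decomposition certifies tw(G) ≤ 1. Since G has at least one edge (e.g. 1–5), it is not an edgeless graph, so tw(G) ≥ 1. Therefore the treewidth is 1.

Treewidth 1.
One such decomposition:
Bags: B1 = {1, 5}  B2 = {0, 5}  B3 = {0, 2}  B4 = {2, 3}  B5 = {3, 4}
Tree: B1–B2, B2–B3, B3–B4, B4–B5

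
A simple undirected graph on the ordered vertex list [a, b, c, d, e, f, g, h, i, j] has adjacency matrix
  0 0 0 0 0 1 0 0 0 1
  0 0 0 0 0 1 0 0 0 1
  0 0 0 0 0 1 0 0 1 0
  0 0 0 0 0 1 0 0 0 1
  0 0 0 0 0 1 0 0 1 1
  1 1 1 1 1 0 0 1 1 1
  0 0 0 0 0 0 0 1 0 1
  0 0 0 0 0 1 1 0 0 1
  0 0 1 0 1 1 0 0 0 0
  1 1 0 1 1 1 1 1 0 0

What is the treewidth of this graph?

2

A width-2 tree decomposition is:
Bags: B1 = {e, f, j}  B2 = {f, h, j}  B3 = {d, f, j}  B4 = {g, h, j}  B5 = {a, f, j}  B6 = {b, f, j}  B7 = {e, f, i}  B8 = {c, f, i}
Tree: B1–B2, B2–B3, B2–B4, B2–B5, B3–B6, B1–B7, B7–B8
The largest bag has 3 vertices, giving width 2; this decomposition certifies tw(G) ≤ 2. Conversely, {g, h, j} is a clique of size 3, and the vertices of any clique must share a bag in every tree decomposition; so some bag has ≥ 3 vertices and tw(G) ≥ 2. The upper and lower bounds meet at 2, so that is the treewidth.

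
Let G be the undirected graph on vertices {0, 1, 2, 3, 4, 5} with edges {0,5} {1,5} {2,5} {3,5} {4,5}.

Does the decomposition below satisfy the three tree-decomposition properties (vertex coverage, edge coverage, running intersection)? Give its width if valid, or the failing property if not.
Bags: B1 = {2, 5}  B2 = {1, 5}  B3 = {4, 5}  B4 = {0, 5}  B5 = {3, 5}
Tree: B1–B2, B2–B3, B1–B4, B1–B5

Yes; width 1.

Every vertex of G appears in some bag (union = {0, 1, 2, 3, 4, 5}); every edge is covered by a bag; and for each vertex v the set of bags containing v is connected in the bag tree. The decomposition is therefore valid. The largest bag has 2 vertices, so the width is 1.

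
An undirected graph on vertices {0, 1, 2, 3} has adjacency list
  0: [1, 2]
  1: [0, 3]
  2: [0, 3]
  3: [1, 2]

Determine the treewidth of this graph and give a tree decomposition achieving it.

Treewidth 2.
One optimal decomposition is:
Bags: B1 = {0, 2, 3}  B2 = {0, 1, 3}
Tree: B1–B2

Each bag holds 3 vertices, so the decomposition has width 2, which upper-bounds the treewidth. Since 3–2–0–1–3 is a cycle in G, G is not acyclic. Forests are exactly the graphs of treewidth ≤ 1, so tw(G) ≥ 2. Hence tw(G) = 2 exactly.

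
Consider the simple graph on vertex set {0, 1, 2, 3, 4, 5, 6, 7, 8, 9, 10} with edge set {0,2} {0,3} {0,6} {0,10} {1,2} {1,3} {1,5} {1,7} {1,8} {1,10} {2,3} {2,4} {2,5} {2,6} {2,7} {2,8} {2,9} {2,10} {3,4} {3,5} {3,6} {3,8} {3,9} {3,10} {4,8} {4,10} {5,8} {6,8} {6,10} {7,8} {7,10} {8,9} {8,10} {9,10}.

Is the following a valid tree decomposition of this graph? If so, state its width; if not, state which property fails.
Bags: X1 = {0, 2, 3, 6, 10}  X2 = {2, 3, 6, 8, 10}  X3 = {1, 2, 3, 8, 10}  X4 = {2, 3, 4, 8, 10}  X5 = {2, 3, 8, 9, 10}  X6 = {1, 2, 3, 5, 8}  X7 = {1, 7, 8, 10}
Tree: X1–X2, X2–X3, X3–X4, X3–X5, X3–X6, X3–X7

A tree decomposition must satisfy three properties: every vertex lies in some bag; for every edge, both endpoints lie together in some bag; and for every vertex, the bags containing it form a connected subtree. Here edge (2,7) lies in no bag, so the decomposition is invalid.

No — edge (2,7) lies in no bag.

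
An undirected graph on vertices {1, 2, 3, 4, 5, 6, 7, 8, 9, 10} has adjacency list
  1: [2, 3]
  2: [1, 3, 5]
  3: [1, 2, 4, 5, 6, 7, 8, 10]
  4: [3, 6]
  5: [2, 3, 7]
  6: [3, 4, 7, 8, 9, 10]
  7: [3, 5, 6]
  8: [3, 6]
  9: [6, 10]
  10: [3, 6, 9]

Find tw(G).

2

A width-2 tree decomposition is:
Bags: B1 = {3, 4, 6}  B2 = {3, 6, 7}  B3 = {3, 5, 7}  B4 = {3, 6, 10}  B5 = {2, 3, 5}  B6 = {6, 9, 10}  B7 = {1, 2, 3}  B8 = {3, 6, 8}
Tree: B1–B2, B2–B3, B1–B4, B3–B5, B4–B6, B5–B7, B2–B8
The largest bag has 3 vertices, giving width 2; this decomposition certifies tw(G) ≤ 2. On the other hand G contains the 3-clique {6, 9, 10}. A clique must lie in a single bag of any decomposition, so no decomposition can have width below 2. The upper and lower bounds meet at 2, so that is the treewidth.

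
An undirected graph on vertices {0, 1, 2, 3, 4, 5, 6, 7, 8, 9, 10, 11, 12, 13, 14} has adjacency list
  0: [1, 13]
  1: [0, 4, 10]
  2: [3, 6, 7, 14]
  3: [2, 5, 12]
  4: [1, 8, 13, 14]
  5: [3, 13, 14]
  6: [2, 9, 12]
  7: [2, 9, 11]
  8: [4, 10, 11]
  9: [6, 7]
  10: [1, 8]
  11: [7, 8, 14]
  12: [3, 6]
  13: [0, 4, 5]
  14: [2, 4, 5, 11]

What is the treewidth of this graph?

3

A width-3 tree decomposition is:
Bags: B1 = {0, 1, 8, 10}  B2 = {0, 1, 4, 8}  B3 = {0, 4, 8, 13}  B4 = {4, 8, 11, 13}  B5 = {4, 11, 13, 14}  B6 = {5, 11, 13, 14}  B7 = {5, 7, 11, 14}  B8 = {2, 5, 7, 14}  B9 = {2, 3, 5, 7}  B10 = {2, 3, 7, 9}  B11 = {2, 3, 6, 9}  B12 = {3, 6, 9, 12}
Tree: B1–B2, B2–B3, B3–B4, B4–B5, B5–B6, B6–B7, B7–B8, B8–B9, B9–B10, B10–B11, B11–B12
Each bag holds 4 vertices, so the decomposition has width 3, which upper-bounds the treewidth. For the lower bound: the 4 vertex sets {0,1,10}, {8}, {4}, {5,11,13,14} are disjoint, each induces a connected subgraph, and every pair is joined by at least one edge of G. Contracting each set to a single vertex therefore yields K_{4} as a minor, and since treewidth is minor-monotone, tw(G) ≥ tw(K_{4}) = 3. Therefore the treewidth is 3.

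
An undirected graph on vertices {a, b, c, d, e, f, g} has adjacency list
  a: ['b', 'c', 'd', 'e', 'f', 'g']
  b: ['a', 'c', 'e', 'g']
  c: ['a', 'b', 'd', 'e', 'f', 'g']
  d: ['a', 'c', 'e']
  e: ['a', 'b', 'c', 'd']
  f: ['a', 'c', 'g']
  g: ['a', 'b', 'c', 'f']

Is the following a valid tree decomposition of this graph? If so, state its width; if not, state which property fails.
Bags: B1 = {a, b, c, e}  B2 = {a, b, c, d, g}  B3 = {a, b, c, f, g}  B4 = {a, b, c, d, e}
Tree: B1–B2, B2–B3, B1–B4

A tree decomposition must satisfy three properties: every vertex lies in some bag; for every edge, both endpoints lie together in some bag; and for every vertex, the bags containing it form a connected subtree. Here bags containing vertex d are not connected in the tree, so the decomposition is invalid.

No — bags containing vertex d are not connected in the tree.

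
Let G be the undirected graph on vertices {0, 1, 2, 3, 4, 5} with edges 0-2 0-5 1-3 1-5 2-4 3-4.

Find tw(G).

A width-2 tree decomposition is:
Bags: B1 = {1, 3, 5}  B2 = {3, 4, 5}  B3 = {2, 4, 5}  B4 = {0, 2, 5}
Tree: B1–B2, B2–B3, B3–B4
Every bag has size at most 3, so the width is 3 − 1 = 2 and tw(G) ≤ 2. The edges 5–1–3–4–2–0–5 form a cycle, so G is not a tree and its treewidth is at least 2. Combining the bounds, tw(G) = 2.

2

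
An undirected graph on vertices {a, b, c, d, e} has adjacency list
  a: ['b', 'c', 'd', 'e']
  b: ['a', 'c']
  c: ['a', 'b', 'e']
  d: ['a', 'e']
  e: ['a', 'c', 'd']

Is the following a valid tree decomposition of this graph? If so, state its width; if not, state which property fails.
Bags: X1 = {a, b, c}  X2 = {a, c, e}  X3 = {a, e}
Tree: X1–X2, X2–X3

No — vertex d appears in no bag.

A tree decomposition must satisfy three properties: every vertex lies in some bag; for every edge, both endpoints lie together in some bag; and for every vertex, the bags containing it form a connected subtree. Here vertex d appears in no bag, so the decomposition is invalid.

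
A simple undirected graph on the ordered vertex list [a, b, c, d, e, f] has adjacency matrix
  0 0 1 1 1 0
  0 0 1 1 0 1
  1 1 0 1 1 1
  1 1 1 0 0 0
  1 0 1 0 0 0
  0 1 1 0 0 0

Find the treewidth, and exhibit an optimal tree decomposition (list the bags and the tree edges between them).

Treewidth 2.
Bags: B1 = {a, c, e}  B2 = {a, c, d}  B3 = {b, c, d}  B4 = {b, c, f}
Tree: B1–B2, B2–B3, B3–B4

Every bag has size at most 3, so the width is 3 − 1 = 2 and tw(G) ≤ 2. Conversely, {a, c, d} is a clique of size 3, and the vertices of any clique must share a bag in every tree decomposition; so some bag has ≥ 3 vertices and tw(G) ≥ 2. The upper and lower bounds meet at 2, so that is the treewidth.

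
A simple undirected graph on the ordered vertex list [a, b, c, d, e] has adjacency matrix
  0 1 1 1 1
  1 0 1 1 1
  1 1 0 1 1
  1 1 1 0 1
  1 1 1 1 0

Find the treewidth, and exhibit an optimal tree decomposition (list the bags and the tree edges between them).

Treewidth 4.
Bags: B1 = {a, b, c, d, e}
Tree: (single bag)

A single bag containing all 5 vertices is trivially a valid decomposition of width 4. On the other hand G contains the 5-clique {a, b, c, d, e}. A clique must lie in a single bag of any decomposition, so no decomposition can have width below 4. Combining the bounds, tw(G) = 4.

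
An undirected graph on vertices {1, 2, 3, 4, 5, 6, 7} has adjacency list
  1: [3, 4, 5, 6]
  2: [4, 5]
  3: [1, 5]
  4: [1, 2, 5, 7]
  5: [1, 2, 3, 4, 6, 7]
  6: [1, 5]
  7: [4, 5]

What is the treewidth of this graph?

2

A width-2 tree decomposition is:
Bags: B1 = {1, 4, 5}  B2 = {1, 3, 5}  B3 = {1, 5, 6}  B4 = {4, 5, 7}  B5 = {2, 4, 5}
Tree: B1–B2, B1–B3, B1–B4, B1–B5
The largest bag has 3 vertices, giving width 2; this decomposition certifies tw(G) ≤ 2. For the lower bound, the 3 vertices {1, 3, 5} are pairwise adjacent, and any tree decomposition puts a clique entirely inside one bag — forcing width ≥ 2. The upper and lower bounds meet at 2, so that is the treewidth.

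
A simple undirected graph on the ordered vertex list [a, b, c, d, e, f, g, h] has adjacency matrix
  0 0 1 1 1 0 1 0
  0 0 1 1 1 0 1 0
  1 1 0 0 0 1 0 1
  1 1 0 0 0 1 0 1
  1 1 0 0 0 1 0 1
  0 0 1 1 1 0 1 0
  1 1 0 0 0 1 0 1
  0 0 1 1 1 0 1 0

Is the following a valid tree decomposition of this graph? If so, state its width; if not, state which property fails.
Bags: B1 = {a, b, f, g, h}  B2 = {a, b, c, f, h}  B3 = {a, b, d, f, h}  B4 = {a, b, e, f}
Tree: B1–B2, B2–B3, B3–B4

A tree decomposition must satisfy three properties: every vertex lies in some bag; for every edge, both endpoints lie together in some bag; and for every vertex, the bags containing it form a connected subtree. Here edge (h,e) lies in no bag, so the decomposition is invalid.

No — edge (h,e) lies in no bag.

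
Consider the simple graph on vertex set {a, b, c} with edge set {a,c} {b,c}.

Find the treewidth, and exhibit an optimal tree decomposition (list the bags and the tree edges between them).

Treewidth 1.
One optimal decomposition is:
Bags: B1 = {b, c}  B2 = {a, c}
Tree: B1–B2

Each bag holds 2 vertices, so the decomposition has width 1, which upper-bounds the treewidth. Any graph with an edge has treewidth ≥ 1, and G has the edge c–b. Hence tw(G) = 1 exactly.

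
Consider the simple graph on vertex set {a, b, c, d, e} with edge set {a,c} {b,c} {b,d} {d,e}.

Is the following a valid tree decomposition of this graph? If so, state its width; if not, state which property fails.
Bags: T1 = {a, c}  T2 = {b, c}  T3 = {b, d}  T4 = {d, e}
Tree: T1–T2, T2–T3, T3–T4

Checking the three conditions: (i) the bags cover all of {a, b, c, d, e}; (ii) for each edge, some bag contains both endpoints; (iii) the bags containing any fixed vertex form a subtree. All hold, so the decomposition is valid with width 2 − 1 = 1.

Yes; width 1.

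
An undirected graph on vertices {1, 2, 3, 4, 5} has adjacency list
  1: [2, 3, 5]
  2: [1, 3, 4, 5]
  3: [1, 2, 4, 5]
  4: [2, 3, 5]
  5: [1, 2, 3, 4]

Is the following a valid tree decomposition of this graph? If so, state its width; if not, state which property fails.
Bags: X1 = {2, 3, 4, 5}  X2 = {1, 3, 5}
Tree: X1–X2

No — edge (2,1) lies in no bag.

A tree decomposition must satisfy three properties: every vertex lies in some bag; for every edge, both endpoints lie together in some bag; and for every vertex, the bags containing it form a connected subtree. Here edge (2,1) lies in no bag, so the decomposition is invalid.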